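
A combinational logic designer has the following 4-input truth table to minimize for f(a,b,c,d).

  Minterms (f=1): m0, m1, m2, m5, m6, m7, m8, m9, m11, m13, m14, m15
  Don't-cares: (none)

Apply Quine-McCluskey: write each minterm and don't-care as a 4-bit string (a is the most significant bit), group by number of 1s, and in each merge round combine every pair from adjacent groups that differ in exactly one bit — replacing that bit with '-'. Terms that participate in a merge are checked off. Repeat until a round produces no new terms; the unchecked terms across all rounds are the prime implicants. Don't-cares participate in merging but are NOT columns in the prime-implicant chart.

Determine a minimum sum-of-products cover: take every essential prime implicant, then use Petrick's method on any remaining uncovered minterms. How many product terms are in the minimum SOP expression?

5

Round 0: 0000✓ 0001✓ 0010✓ 0101✓ 0110✓ 0111✓ 1000✓ 1001✓ 1011✓ 1101✓ 1110✓ 1111✓
Round 1: -000✓ -001✓ -101✓ -110✓ -111✓ 0-01✓ 0-10 00-0 000-✓ 01-1✓ 011-✓ 1-01✓ 1-11✓ 10-1✓ 100-✓ 11-1✓ 111-✓
Round 2: --01 -00- -1-1 -11- 1--1
PIs = {--01, -00-, -1-1, -11-, 0-10, 00-0, 1--1}
Coverage chart:
  m0: -00-,00-0
  m1: --01,-00-
  m2: 0-10,00-0
  m5: --01,-1-1
  m6: -11-,0-10
  m7: -1-1,-11-
  m8: -00- ←essential
  m9: --01,-00-,1--1
  m11: 1--1 ←essential
  m13: --01,-1-1,1--1
  m14: -11- ←essential
  m15: -1-1,-11-,1--1
Essential: -00-, -11-, 1--1
Petrick residual → --01, 0-10
Min cover (5 terms): c'd + b'c' + bc + a'cd' + ad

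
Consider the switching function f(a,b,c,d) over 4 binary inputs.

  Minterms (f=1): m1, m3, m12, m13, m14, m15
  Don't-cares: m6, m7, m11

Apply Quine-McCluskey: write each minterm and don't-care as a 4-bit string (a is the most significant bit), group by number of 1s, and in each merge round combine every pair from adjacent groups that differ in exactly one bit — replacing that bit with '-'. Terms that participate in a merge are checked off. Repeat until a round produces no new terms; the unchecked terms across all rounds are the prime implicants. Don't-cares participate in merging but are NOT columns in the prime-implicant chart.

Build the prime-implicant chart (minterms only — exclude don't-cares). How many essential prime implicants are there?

2

Round 0: 0001✓ 0011✓ 0110✓ 0111✓ 1011✓ 1100✓ 1101✓ 1110✓ 1111✓
Round 1: -011✓ -110✓ -111✓ 0-11✓ 00-1 011-✓ 1-11✓ 11-0✓ 11-1✓ 110-✓ 111-✓
Round 2: --11 -11- 11--
PIs = {--11, -11-, 00-1, 11--}
Coverage chart:
  m1: 00-1 ←essential
  m3: --11,00-1
  m12: 11-- ←essential
  m13: 11-- ←essential
  m14: -11-,11--
  m15: --11,-11-,11--
Essential: 00-1, 11--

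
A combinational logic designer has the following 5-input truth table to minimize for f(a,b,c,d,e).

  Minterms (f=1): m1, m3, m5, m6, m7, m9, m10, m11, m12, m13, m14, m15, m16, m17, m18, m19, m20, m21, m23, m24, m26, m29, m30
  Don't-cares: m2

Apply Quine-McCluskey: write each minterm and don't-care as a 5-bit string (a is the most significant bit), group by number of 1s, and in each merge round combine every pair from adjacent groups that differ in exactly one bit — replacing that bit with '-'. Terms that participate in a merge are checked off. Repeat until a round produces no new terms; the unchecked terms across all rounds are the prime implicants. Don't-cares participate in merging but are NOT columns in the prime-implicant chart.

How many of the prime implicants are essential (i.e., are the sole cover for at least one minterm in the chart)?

Round 0: 00001✓ 00010✓ 00011✓ 00101✓ 00110✓ 00111✓ 01001✓ 01010✓ 01011✓ 01100✓ 01101✓ 01110✓ 01111✓ 10000✓ 10001✓ 10010✓ 10011✓ 10100✓ 10101✓ 10111✓ 11000✓ 11010✓ 11101✓ 11110✓
Round 1: -0001✓ -0010✓ -0011✓ -0101✓ -0111✓ -1010✓ -1101✓ -1110✓ 0-001✓ 0-010✓ 0-011✓ 0-101✓ 0-110✓ 0-111✓ 00-01✓ 00-10✓ 00-11✓ 000-1✓ 0001-✓ 001-1✓ 0011-✓ 01-01✓ 01-10✓ 01-11✓ 010-1✓ 0101-✓ 011-0✓ 011-1✓ 0110-✓ 0111-✓ 1-000✓ 1-010✓ 1-101✓ 10-00✓ 10-01✓ 10-11✓ 100-0✓ 100-1✓ 1000-✓ 1001-✓ 101-1✓ 1010-✓ 11-10✓ 110-0✓
Round 2: --010 --101 -0-01✓ -0-11✓ -00-1✓ -001- -01-1✓ -1-10 0--01✓ 0--10✓ 0--11✓ 0-0-1✓ 0-01-✓ 0-1-1✓ 0-11-✓ 00--1✓ 00-1-✓ 01--1✓ 01-1-✓ 011-- 1-0-0 10--1✓ 10-0- 100--
Round 3: -0--1 0---1 0--1-
PIs = {--010, --101, -0--1, -001-, -1-10, 0---1, 0--1-, 011--, 1-0-0, 10-0-, 100--}
Coverage chart:
  m1: -0--1,0---1
  m3: -0--1,-001-,0---1,0--1-
  m5: --101,-0--1,0---1
  m6: 0--1- ←essential
  m7: -0--1,0---1,0--1-
  m9: 0---1 ←essential
  m10: --010,-1-10,0--1-
  m11: 0---1,0--1-
  m12: 011-- ←essential
  m13: --101,0---1,011--
  m14: -1-10,0--1-,011--
  m15: 0---1,0--1-,011--
  m16: 1-0-0,10-0-,100--
  m17: -0--1,10-0-,100--
  m18: --010,-001-,1-0-0,100--
  m19: -0--1,-001-,100--
  m20: 10-0- ←essential
  m21: --101,-0--1,10-0-
  m23: -0--1 ←essential
  m24: 1-0-0 ←essential
  m26: --010,-1-10,1-0-0
  m29: --101 ←essential
  m30: -1-10 ←essential
Essential: --101, -0--1, -1-10, 0---1, 0--1-, 011--, 1-0-0, 10-0-

8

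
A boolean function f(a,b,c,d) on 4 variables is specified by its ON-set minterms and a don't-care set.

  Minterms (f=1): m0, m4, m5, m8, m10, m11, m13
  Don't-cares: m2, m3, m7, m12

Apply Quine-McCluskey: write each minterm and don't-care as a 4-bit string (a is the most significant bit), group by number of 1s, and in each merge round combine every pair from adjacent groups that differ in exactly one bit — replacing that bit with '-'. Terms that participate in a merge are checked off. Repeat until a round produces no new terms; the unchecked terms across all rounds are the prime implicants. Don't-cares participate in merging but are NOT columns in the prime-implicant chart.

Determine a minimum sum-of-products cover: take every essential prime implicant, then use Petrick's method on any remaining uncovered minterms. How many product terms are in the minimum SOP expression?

3

Round 0: 0000✓ 0010✓ 0011✓ 0100✓ 0101✓ 0111✓ 1000✓ 1010✓ 1011✓ 1100✓ 1101✓
Round 1: -000✓ -010✓ -011✓ -100✓ -101✓ 0-00✓ 0-11 00-0✓ 001-✓ 01-1 010-✓ 1-00✓ 10-0✓ 101-✓ 110-✓
Round 2: --00 -0-0 -01- -10-
PIs = {--00, -0-0, -01-, -10-, 0-11, 01-1}
Coverage chart:
  m0: --00,-0-0
  m4: --00,-10-
  m5: -10-,01-1
  m8: --00,-0-0
  m10: -0-0,-01-
  m11: -01- ←essential
  m13: -10- ←essential
Essential: -01-, -10-
Petrick residual → --00
Min cover (3 terms): c'd' + b'c + bc'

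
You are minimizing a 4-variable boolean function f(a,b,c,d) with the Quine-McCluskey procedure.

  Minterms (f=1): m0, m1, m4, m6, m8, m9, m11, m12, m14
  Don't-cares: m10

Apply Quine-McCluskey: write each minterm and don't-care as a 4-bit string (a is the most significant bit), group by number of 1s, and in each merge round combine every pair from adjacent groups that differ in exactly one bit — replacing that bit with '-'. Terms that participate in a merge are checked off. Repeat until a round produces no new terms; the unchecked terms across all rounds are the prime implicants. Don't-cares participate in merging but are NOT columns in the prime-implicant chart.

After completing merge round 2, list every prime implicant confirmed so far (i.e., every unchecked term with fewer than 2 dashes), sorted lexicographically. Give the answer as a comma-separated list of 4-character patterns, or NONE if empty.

[col 0] 0000*, 0001*, 0100*, 0110*, 1000*, 1001*, 1010*, 1011*, 1100*, 1110*
[col 1] -000*, -001*, -100*, -110*, 0-00*, 000-*, 01-0*, 1-00*, 1-10*, 10-0*, 10-1*, 100-*, 101-*, 11-0*
[col 2] --00, -00-, -1-0, 1--0, 10--
Prime implicants: --00, -00-, -1-0, 1--0, 10--

NONE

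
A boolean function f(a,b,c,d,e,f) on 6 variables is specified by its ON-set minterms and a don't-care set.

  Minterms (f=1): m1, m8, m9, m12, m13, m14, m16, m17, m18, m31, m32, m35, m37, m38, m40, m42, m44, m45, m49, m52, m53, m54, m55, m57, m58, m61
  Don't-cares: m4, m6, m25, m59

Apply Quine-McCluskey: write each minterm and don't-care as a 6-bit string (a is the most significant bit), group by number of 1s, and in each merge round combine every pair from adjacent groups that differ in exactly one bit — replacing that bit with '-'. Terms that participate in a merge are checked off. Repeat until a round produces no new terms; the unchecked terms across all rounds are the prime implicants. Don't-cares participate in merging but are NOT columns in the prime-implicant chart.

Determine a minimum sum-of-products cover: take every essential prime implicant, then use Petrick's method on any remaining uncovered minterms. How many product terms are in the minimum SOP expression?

size-2^0 implicants → 000001(✓)  000100(✓)  000110(✓)  001000(✓)  001001(✓)  001100(✓)  001101(✓)  001110(✓)  010000(✓)  010001(✓)  010010(✓)  011001(✓)  011111  100000(✓)  100011  100101(✓)  100110(✓)  101000(✓)  101010(✓)  101100(✓)  101101(✓)  110001(✓)  110100(✓)  110101(✓)  110110(✓)  110111(✓)  111001(✓)  111010(✓)  111011(✓)  111101(✓)
size-2^1 implicants → -00110  -01000(✓)  -01100(✓)  -01101(✓)  -10001(✓)  -11001(✓)  0-0001(✓)  0-1001(✓)  00-001(✓)  00-100(✓)  00-110(✓)  0001-0(✓)  001-00(✓)  001-01(✓)  00100-(✓)  0011-0(✓)  00110-(✓)  01-001(✓)  0100-0  01000-  1-0101(✓)  1-0110  1-1010  1-1101(✓)  10-000  10-101(✓)  101-00(✓)  1010-0  10110-(✓)  11-001(✓)  11-101(✓)  110-01(✓)  1101-0(✓)  1101-1(✓)  11010-(✓)  11011-(✓)  111-01(✓)  1110-1  11101-
size-2^2 implicants → -01-00  -0110-  -1-001  0--001  00-1-0  001-0-  1--101  11--01  1101--
Unchecked terms (primes): -00110, -01-00, -0110-, -1-001, 0--001, 00-1-0, 001-0-, 0100-0, 01000-, 011111, 1--101, 1-0110, 1-1010, 10-000, 100011, 1010-0, 11--01, 1101--, 1110-1, 11101-
Minterm coverage:
  m1 ⊆ 0--001 [E]
  m8 ⊆ -01-00,001-0-
  m9 ⊆ 0--001,001-0-
  m12 ⊆ -01-00,-0110-,00-1-0,001-0-
  m13 ⊆ -0110-,001-0-
  m14 ⊆ 00-1-0 [E]
  m16 ⊆ 0100-0,01000-
  m17 ⊆ -1-001,0--001,01000-
  m18 ⊆ 0100-0 [E]
  m31 ⊆ 011111 [E]
  m32 ⊆ 10-000 [E]
  m35 ⊆ 100011 [E]
  m37 ⊆ 1--101 [E]
  m38 ⊆ -00110,1-0110
  m40 ⊆ -01-00,10-000,1010-0
  m42 ⊆ 1-1010,1010-0
  m44 ⊆ -01-00,-0110-
  m45 ⊆ -0110-,1--101
  m49 ⊆ -1-001,11--01
  m52 ⊆ 1101-- [E]
  m53 ⊆ 1--101,11--01,1101--
  m54 ⊆ 1-0110,1101--
  m55 ⊆ 1101-- [E]
  m57 ⊆ -1-001,11--01,1110-1
  m58 ⊆ 1-1010,11101-
  m61 ⊆ 1--101,11--01
E = {0--001, 00-1-0, 0100-0, 011111, 1--101, 10-000, 100011, 1101--}
Petrick residual → -00110, -01-00, -0110-, -1-001, 1-1010
Cover = b'c'def' + b'ce'f' + b'cde' + bd'e'f + a'd'e'f + a'b'df' + a'bc'd'f' + a'bcdef + ade'f + acd'ef' + ab'd'e'f' + ab'c'd'ef + abc'd  |cover|=13

13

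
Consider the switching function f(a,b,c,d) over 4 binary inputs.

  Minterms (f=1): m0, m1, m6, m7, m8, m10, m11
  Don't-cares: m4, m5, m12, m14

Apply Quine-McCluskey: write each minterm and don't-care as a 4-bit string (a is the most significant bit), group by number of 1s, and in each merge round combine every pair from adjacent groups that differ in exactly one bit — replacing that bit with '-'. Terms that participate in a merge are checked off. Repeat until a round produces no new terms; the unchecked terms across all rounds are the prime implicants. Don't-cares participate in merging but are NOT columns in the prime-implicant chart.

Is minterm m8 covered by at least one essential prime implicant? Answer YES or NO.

[col 0] 0000*, 0001*, 0100*, 0101*, 0110*, 0111*, 1000*, 1010*, 1011*, 1100*, 1110*
[col 1] -000*, -100*, -110*, 0-00*, 0-01*, 000-*, 01-0*, 01-1*, 010-*, 011-*, 1-00*, 1-10*, 10-0*, 101-, 11-0*
[col 2] --00, -1-0, 0-0-, 01--, 1--0
Prime implicants: --00, -1-0, 0-0-, 01--, 1--0, 101-
PI chart (minterm → PIs covering it):
  0 | --00,0-0-
  1 | 0-0-  (sole → essential)
  6 | -1-0,01--
  7 | 01--  (sole → essential)
  8 | --00,1--0
  10 | 1--0,101-
  11 | 101-  (sole → essential)
Essential prime implicants: 0-0-, 01--, 101-

NO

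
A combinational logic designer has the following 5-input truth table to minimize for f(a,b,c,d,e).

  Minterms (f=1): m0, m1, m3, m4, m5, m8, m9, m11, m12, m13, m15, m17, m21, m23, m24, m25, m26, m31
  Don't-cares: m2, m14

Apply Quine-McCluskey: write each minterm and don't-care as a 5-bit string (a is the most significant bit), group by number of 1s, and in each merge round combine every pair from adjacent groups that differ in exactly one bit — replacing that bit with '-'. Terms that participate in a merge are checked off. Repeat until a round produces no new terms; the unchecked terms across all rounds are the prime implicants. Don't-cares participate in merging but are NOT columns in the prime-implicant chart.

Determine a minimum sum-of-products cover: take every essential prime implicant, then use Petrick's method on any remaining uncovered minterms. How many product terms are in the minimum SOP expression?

size-2^0 implicants → 00000(✓)  00001(✓)  00010(✓)  00011(✓)  00100(✓)  00101(✓)  01000(✓)  01001(✓)  01011(✓)  01100(✓)  01101(✓)  01110(✓)  01111(✓)  10001(✓)  10101(✓)  10111(✓)  11000(✓)  11001(✓)  11010(✓)  11111(✓)
size-2^1 implicants → -0001(✓)  -0101(✓)  -1000(✓)  -1001(✓)  -1111  0-000(✓)  0-001(✓)  0-011(✓)  0-100(✓)  0-101(✓)  00-00(✓)  00-01(✓)  000-0(✓)  000-1(✓)  0000-(✓)  0001-(✓)  0010-(✓)  01-00(✓)  01-01(✓)  01-11(✓)  010-1(✓)  0100-(✓)  011-0(✓)  011-1(✓)  0110-(✓)  0111-(✓)  1-001(✓)  1-111  10-01(✓)  101-1  110-0  1100-(✓)
size-2^2 implicants → --001  -0-01  -100-  0--00(✓)  0--01(✓)  0-0-1  0-00-(✓)  0-10-(✓)  00-0-(✓)  000--  01--1  01-0-(✓)  011--
size-2^3 implicants → 0--0-
Unchecked terms (primes): --001, -0-01, -100-, -1111, 0--0-, 0-0-1, 000--, 01--1, 011--, 1-111, 101-1, 110-0
Minterm coverage:
  m0 ⊆ 0--0-,000--
  m1 ⊆ --001,-0-01,0--0-,0-0-1,000--
  m3 ⊆ 0-0-1,000--
  m4 ⊆ 0--0- [E]
  m5 ⊆ -0-01,0--0-
  m8 ⊆ -100-,0--0-
  m9 ⊆ --001,-100-,0--0-,0-0-1,01--1
  m11 ⊆ 0-0-1,01--1
  m12 ⊆ 0--0-,011--
  m13 ⊆ 0--0-,01--1,011--
  m15 ⊆ -1111,01--1,011--
  m17 ⊆ --001,-0-01
  m21 ⊆ -0-01,101-1
  m23 ⊆ 1-111,101-1
  m24 ⊆ -100-,110-0
  m25 ⊆ --001,-100-
  m26 ⊆ 110-0 [E]
  m31 ⊆ -1111,1-111
E = {0--0-, 110-0}
Petrick residual → --001, -1111, 0-0-1, 101-1
Cover = c'd'e + bcde + a'd' + a'c'e + ab'ce + abc'e'  |cover|=6

6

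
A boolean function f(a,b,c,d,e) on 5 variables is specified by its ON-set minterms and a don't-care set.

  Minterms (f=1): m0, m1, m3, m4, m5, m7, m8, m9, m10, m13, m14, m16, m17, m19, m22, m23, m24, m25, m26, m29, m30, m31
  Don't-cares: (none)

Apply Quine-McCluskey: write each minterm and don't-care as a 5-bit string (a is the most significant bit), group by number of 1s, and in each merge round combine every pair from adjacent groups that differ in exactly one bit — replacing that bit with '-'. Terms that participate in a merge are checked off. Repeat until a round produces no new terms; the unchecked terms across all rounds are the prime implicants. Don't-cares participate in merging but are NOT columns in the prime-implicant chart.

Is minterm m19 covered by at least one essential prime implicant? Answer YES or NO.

Round 0: 00000✓ 00001✓ 00011✓ 00100✓ 00101✓ 00111✓ 01000✓ 01001✓ 01010✓ 01101✓ 01110✓ 10000✓ 10001✓ 10011✓ 10110✓ 10111✓ 11000✓ 11001✓ 11010✓ 11101✓ 11110✓ 11111✓
Round 1: -0000✓ -0001✓ -0011✓ -0111✓ -1000✓ -1001✓ -1010✓ -1101✓ -1110✓ 0-000✓ 0-001✓ 0-101✓ 00-00✓ 00-01✓ 00-11✓ 000-1✓ 0000-✓ 001-1✓ 0010-✓ 01-01✓ 01-10✓ 010-0✓ 0100-✓ 1-000✓ 1-001✓ 1-110✓ 1-111✓ 10-11✓ 100-1✓ 1000-✓ 1011-✓ 11-01✓ 11-10✓ 110-0✓ 1100-✓ 111-1 1111-✓
Round 2: --000✓ --001✓ -0-11 -00-1 -000-✓ -1-01 -1-10 -10-0 -100-✓ 0--01 0-00-✓ 00--1 00-0- 1-00-✓ 1-11-
Round 3: --00-
PIs = {--00-, -0-11, -00-1, -1-01, -1-10, -10-0, 0--01, 00--1, 00-0-, 1-11-, 111-1}
Coverage chart:
  m0: --00-,00-0-
  m1: --00-,-00-1,0--01,00--1,00-0-
  m3: -0-11,-00-1,00--1
  m4: 00-0- ←essential
  m5: 0--01,00--1,00-0-
  m7: -0-11,00--1
  m8: --00-,-10-0
  m9: --00-,-1-01,0--01
  m10: -1-10,-10-0
  m13: -1-01,0--01
  m14: -1-10 ←essential
  m16: --00- ←essential
  m17: --00-,-00-1
  m19: -0-11,-00-1
  m22: 1-11- ←essential
  m23: -0-11,1-11-
  m24: --00-,-10-0
  m25: --00-,-1-01
  m26: -1-10,-10-0
  m29: -1-01,111-1
  m30: -1-10,1-11-
  m31: 1-11-,111-1
Essential: --00-, -1-10, 00-0-, 1-11-

NO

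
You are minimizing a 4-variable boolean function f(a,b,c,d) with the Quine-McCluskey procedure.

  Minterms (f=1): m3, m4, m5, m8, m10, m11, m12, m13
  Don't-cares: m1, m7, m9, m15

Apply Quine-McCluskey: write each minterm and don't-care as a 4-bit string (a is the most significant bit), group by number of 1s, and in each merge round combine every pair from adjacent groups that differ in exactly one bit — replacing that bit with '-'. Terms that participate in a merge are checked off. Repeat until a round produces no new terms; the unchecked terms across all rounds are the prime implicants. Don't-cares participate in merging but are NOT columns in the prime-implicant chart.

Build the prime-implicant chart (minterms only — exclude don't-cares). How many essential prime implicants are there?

3

[col 0] 0001*, 0011*, 0100*, 0101*, 0111*, 1000*, 1001*, 1010*, 1011*, 1100*, 1101*, 1111*
[col 1] -001*, -011*, -100*, -101*, -111*, 0-01*, 0-11*, 00-1*, 01-1*, 010-*, 1-00*, 1-01*, 1-11*, 10-0*, 10-1*, 100-*, 101-*, 11-1*, 110-*
[col 2] --01*, --11*, -0-1*, -1-1*, -10-, 0--1*, 1--1*, 1-0-, 10--
[col 3] ---1
Prime implicants: ---1, -10-, 1-0-, 10--
PI chart (minterm → PIs covering it):
  3 | ---1  (sole → essential)
  4 | -10-  (sole → essential)
  5 | ---1,-10-
  8 | 1-0-,10--
  10 | 10--  (sole → essential)
  11 | ---1,10--
  12 | -10-,1-0-
  13 | ---1,-10-,1-0-
Essential prime implicants: ---1, -10-, 10--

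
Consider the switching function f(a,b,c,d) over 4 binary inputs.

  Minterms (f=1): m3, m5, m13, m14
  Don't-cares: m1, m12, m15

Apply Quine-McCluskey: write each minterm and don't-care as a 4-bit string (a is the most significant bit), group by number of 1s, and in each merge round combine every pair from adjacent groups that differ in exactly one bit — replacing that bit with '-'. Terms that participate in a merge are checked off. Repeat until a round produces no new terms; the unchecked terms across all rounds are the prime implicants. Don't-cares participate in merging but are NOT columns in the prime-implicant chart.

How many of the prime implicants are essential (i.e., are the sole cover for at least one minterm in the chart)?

Round 0: 0001✓ 0011✓ 0101✓ 1100✓ 1101✓ 1110✓ 1111✓
Round 1: -101 0-01 00-1 11-0✓ 11-1✓ 110-✓ 111-✓
Round 2: 11--
PIs = {-101, 0-01, 00-1, 11--}
Coverage chart:
  m3: 00-1 ←essential
  m5: -101,0-01
  m13: -101,11--
  m14: 11-- ←essential
Essential: 00-1, 11--

2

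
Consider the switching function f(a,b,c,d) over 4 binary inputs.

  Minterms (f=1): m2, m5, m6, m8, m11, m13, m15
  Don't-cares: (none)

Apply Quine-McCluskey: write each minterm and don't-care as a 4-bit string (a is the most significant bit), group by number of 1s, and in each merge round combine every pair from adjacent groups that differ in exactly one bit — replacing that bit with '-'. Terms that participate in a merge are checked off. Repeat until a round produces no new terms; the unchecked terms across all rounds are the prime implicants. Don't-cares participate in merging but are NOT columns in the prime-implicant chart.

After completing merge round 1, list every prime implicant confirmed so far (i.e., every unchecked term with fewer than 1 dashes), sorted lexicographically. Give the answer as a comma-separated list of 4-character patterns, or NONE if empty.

1000

size-2^0 implicants → 0010(✓)  0101(✓)  0110(✓)  1000  1011(✓)  1101(✓)  1111(✓)
size-2^1 implicants → -101  0-10  1-11  11-1
Unchecked terms (primes): -101, 0-10, 1-11, 1000, 11-1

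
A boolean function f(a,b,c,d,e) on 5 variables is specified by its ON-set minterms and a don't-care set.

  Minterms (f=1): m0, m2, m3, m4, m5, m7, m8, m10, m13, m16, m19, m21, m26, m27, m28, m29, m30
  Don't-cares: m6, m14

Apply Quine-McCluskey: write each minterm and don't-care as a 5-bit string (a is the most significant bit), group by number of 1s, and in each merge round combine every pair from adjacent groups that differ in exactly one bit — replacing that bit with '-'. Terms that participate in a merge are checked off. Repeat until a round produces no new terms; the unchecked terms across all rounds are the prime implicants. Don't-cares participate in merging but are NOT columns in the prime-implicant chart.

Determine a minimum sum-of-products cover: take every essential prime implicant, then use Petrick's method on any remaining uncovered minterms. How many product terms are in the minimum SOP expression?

Round 0: 00000✓ 00010✓ 00011✓ 00100✓ 00101✓ 00110✓ 00111✓ 01000✓ 01010✓ 01101✓ 01110✓ 10000✓ 10011✓ 10101✓ 11010✓ 11011✓ 11100✓ 11101✓ 11110✓
Round 1: -0000 -0011 -0101✓ -1010✓ -1101✓ -1110✓ 0-000✓ 0-010✓ 0-101✓ 0-110✓ 00-00✓ 00-10✓ 00-11✓ 000-0✓ 0001-✓ 001-0✓ 001-1✓ 0010-✓ 0011-✓ 01-10✓ 010-0✓ 1-011 1-101✓ 11-10✓ 1101- 111-0 1110-
Round 2: --101 -1-10 0--10 0-0-0 00--0 00-1- 001--
PIs = {--101, -0000, -0011, -1-10, 0--10, 0-0-0, 00--0, 00-1-, 001--, 1-011, 1101-, 111-0, 1110-}
Coverage chart:
  m0: -0000,0-0-0,00--0
  m2: 0--10,0-0-0,00--0,00-1-
  m3: -0011,00-1-
  m4: 00--0,001--
  m5: --101,001--
  m7: 00-1-,001--
  m8: 0-0-0 ←essential
  m10: -1-10,0--10,0-0-0
  m13: --101 ←essential
  m16: -0000 ←essential
  m19: -0011,1-011
  m21: --101 ←essential
  m26: -1-10,1101-
  m27: 1-011,1101-
  m28: 111-0,1110-
  m29: --101,1110-
  m30: -1-10,111-0
Essential: --101, -0000, 0-0-0
Petrick residual → -0011, 001--, 1101-, 111-0
Min cover (7 terms): cd'e + b'c'd'e' + b'c'de + a'c'e' + a'b'c + abc'd + abce'

7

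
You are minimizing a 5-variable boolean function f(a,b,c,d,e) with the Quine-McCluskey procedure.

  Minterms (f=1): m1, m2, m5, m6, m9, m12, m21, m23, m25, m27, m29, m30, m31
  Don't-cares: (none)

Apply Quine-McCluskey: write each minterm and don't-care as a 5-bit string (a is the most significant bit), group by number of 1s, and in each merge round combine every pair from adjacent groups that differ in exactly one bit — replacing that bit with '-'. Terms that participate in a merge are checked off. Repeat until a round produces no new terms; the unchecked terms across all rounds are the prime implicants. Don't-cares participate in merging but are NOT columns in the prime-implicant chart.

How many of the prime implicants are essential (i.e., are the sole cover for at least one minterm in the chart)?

5

size-2^0 implicants → 00001(✓)  00010(✓)  00101(✓)  00110(✓)  01001(✓)  01100  10101(✓)  10111(✓)  11001(✓)  11011(✓)  11101(✓)  11110(✓)  11111(✓)
size-2^1 implicants → -0101  -1001  0-001  00-01  00-10  1-101(✓)  1-111(✓)  101-1(✓)  11-01(✓)  11-11(✓)  110-1(✓)  111-1(✓)  1111-
size-2^2 implicants → 1-1-1  11--1
Unchecked terms (primes): -0101, -1001, 0-001, 00-01, 00-10, 01100, 1-1-1, 11--1, 1111-
Minterm coverage:
  m1 ⊆ 0-001,00-01
  m2 ⊆ 00-10 [E]
  m5 ⊆ -0101,00-01
  m6 ⊆ 00-10 [E]
  m9 ⊆ -1001,0-001
  m12 ⊆ 01100 [E]
  m21 ⊆ -0101,1-1-1
  m23 ⊆ 1-1-1 [E]
  m25 ⊆ -1001,11--1
  m27 ⊆ 11--1 [E]
  m29 ⊆ 1-1-1,11--1
  m30 ⊆ 1111- [E]
  m31 ⊆ 1-1-1,11--1,1111-
E = {00-10, 01100, 1-1-1, 11--1, 1111-}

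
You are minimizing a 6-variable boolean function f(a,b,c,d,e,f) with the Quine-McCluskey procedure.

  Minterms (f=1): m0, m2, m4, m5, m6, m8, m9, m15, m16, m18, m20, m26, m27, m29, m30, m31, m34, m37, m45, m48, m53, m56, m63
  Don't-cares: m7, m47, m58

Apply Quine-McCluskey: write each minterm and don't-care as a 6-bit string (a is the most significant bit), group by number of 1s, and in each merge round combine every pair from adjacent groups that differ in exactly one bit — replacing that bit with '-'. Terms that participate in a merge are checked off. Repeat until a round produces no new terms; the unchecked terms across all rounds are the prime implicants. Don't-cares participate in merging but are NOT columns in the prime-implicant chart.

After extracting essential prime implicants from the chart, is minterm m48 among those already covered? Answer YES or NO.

Round 0: 000000✓ 000010✓ 000100✓ 000101✓ 000110✓ 000111✓ 001000✓ 001001✓ 001111✓ 010000✓ 010010✓ 010100✓ 011010✓ 011011✓ 011101✓ 011110✓ 011111✓ 100010✓ 100101✓ 101101✓ 101111✓ 110000✓ 110101✓ 111000✓ 111010✓ 111111✓
Round 1: -00010 -00101 -01111✓ -10000 -11010 -11111✓ 0-0000✓ 0-0010✓ 0-0100✓ 0-1111✓ 00-000 00-111 000-00✓ 000-10✓ 0000-0✓ 0001-0✓ 0001-1✓ 00010-✓ 00011-✓ 00100- 01-010 010-00✓ 0100-0✓ 011-10✓ 011-11✓ 01101-✓ 0111-1 01111-✓ 1-0101 1-1111✓ 10-101 1011-1 11-000 1110-0
Round 2: --1111 0-0-00 0-00-0 000--0 0001-- 011-1-
PIs = {--1111, -00010, -00101, -10000, -11010, 0-0-00, 0-00-0, 00-000, 00-111, 000--0, 0001--, 00100-, 01-010, 011-1-, 0111-1, 1-0101, 10-101, 1011-1, 11-000, 1110-0}
Coverage chart:
  m0: 0-0-00,0-00-0,00-000,000--0
  m2: -00010,0-00-0,000--0
  m4: 0-0-00,000--0,0001--
  m5: -00101,0001--
  m6: 000--0,0001--
  m8: 00-000,00100-
  m9: 00100- ←essential
  m15: --1111,00-111
  m16: -10000,0-0-00,0-00-0
  m18: 0-00-0,01-010
  m20: 0-0-00 ←essential
  m26: -11010,01-010,011-1-
  m27: 011-1- ←essential
  m29: 0111-1 ←essential
  m30: 011-1- ←essential
  m31: --1111,011-1-,0111-1
  m34: -00010 ←essential
  m37: -00101,1-0101,10-101
  m45: 10-101,1011-1
  m48: -10000,11-000
  m53: 1-0101 ←essential
  m56: 11-000,1110-0
  m63: --1111 ←essential
Essential: --1111, -00010, 0-0-00, 00100-, 011-1-, 0111-1, 1-0101

NO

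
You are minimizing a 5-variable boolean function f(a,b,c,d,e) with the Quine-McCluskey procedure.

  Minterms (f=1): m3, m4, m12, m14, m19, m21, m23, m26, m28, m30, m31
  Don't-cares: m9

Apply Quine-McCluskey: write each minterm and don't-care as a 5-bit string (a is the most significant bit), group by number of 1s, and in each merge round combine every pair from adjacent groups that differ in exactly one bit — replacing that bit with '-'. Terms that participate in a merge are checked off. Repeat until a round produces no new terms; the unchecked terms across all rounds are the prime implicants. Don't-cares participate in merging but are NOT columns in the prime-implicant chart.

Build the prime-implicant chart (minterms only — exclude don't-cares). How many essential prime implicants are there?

size-2^0 implicants → 00011(✓)  00100(✓)  01001  01100(✓)  01110(✓)  10011(✓)  10101(✓)  10111(✓)  11010(✓)  11100(✓)  11110(✓)  11111(✓)
size-2^1 implicants → -0011  -1100(✓)  -1110(✓)  0-100  011-0(✓)  1-111  10-11  101-1  11-10  111-0(✓)  1111-
size-2^2 implicants → -11-0
Unchecked terms (primes): -0011, -11-0, 0-100, 01001, 1-111, 10-11, 101-1, 11-10, 1111-
Minterm coverage:
  m3 ⊆ -0011 [E]
  m4 ⊆ 0-100 [E]
  m12 ⊆ -11-0,0-100
  m14 ⊆ -11-0 [E]
  m19 ⊆ -0011,10-11
  m21 ⊆ 101-1 [E]
  m23 ⊆ 1-111,10-11,101-1
  m26 ⊆ 11-10 [E]
  m28 ⊆ -11-0 [E]
  m30 ⊆ -11-0,11-10,1111-
  m31 ⊆ 1-111,1111-
E = {-0011, -11-0, 0-100, 101-1, 11-10}

5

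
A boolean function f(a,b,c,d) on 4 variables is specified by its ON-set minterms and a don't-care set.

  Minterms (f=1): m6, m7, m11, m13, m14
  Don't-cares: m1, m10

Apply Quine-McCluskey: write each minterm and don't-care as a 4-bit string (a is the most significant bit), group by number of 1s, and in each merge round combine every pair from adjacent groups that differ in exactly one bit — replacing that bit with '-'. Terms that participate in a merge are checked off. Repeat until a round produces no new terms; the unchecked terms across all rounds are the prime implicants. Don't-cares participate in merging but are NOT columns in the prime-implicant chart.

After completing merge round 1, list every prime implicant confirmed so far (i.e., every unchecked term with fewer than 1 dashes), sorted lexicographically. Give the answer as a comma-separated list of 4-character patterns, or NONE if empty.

0001, 1101

size-2^0 implicants → 0001  0110(✓)  0111(✓)  1010(✓)  1011(✓)  1101  1110(✓)
size-2^1 implicants → -110  011-  1-10  101-
Unchecked terms (primes): -110, 0001, 011-, 1-10, 101-, 1101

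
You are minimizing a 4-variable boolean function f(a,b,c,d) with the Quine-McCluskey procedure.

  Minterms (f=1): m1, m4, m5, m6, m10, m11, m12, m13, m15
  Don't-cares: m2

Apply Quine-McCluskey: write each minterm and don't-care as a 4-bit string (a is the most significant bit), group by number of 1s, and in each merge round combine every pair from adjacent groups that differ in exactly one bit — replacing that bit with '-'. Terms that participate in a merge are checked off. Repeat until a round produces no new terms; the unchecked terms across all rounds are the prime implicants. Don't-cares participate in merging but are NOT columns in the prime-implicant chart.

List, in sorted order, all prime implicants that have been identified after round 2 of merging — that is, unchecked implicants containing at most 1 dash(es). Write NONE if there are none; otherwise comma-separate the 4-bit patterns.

[col 0] 0001*, 0010*, 0100*, 0101*, 0110*, 1010*, 1011*, 1100*, 1101*, 1111*
[col 1] -010, -100*, -101*, 0-01, 0-10, 01-0, 010-*, 1-11, 101-, 11-1, 110-*
[col 2] -10-
Prime implicants: -010, -10-, 0-01, 0-10, 01-0, 1-11, 101-, 11-1

-010, 0-01, 0-10, 01-0, 1-11, 101-, 11-1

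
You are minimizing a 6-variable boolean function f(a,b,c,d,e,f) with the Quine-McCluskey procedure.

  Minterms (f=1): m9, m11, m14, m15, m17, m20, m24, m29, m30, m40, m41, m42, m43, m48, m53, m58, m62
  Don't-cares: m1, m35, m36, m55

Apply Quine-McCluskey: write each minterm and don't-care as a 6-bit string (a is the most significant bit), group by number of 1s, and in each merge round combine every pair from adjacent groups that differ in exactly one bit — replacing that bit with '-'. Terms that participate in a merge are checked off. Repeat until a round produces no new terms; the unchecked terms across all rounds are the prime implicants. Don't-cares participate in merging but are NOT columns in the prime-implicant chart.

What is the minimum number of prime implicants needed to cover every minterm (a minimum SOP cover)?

11

Round 0: 000001✓ 001001✓ 001011✓ 001110✓ 001111✓ 010001✓ 010100 011000 011101 011110✓ 100011✓ 100100 101000✓ 101001✓ 101010✓ 101011✓ 110000 110101✓ 110111✓ 111010✓ 111110✓
Round 1: -01001✓ -01011✓ -11110 0-0001 0-1110 00-001 001-11 0010-1✓ 00111- 1-1010 10-011 1010-0✓ 1010-1✓ 10100-✓ 10101-✓ 1101-1 111-10
Round 2: -010-1 1010--
PIs = {-010-1, -11110, 0-0001, 0-1110, 00-001, 001-11, 00111-, 010100, 011000, 011101, 1-1010, 10-011, 100100, 1010--, 110000, 1101-1, 111-10}
Coverage chart:
  m9: -010-1,00-001
  m11: -010-1,001-11
  m14: 0-1110,00111-
  m15: 001-11,00111-
  m17: 0-0001 ←essential
  m20: 010100 ←essential
  m24: 011000 ←essential
  m29: 011101 ←essential
  m30: -11110,0-1110
  m40: 1010-- ←essential
  m41: -010-1,1010--
  m42: 1-1010,1010--
  m43: -010-1,10-011,1010--
  m48: 110000 ←essential
  m53: 1101-1 ←essential
  m58: 1-1010,111-10
  m62: -11110,111-10
Essential: 0-0001, 010100, 011000, 011101, 1010--, 110000, 1101-1
Petrick residual → -010-1, -11110, 00111-, 1-1010
Min cover (11 terms): b'cd'f + bcdef' + a'c'd'e'f + a'b'cde + a'bc'de'f' + a'bcd'e'f' + a'bcde'f + acd'ef' + ab'cd' + abc'd'e'f' + abc'df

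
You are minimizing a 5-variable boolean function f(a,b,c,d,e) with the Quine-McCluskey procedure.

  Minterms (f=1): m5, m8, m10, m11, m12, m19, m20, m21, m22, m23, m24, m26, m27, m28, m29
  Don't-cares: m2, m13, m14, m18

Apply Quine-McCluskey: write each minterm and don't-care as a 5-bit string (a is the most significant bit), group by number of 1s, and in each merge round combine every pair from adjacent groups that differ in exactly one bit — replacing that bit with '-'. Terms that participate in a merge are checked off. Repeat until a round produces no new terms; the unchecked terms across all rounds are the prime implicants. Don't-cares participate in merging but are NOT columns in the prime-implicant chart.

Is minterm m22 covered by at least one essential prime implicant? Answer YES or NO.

NO

size-2^0 implicants → 00010(✓)  00101(✓)  01000(✓)  01010(✓)  01011(✓)  01100(✓)  01101(✓)  01110(✓)  10010(✓)  10011(✓)  10100(✓)  10101(✓)  10110(✓)  10111(✓)  11000(✓)  11010(✓)  11011(✓)  11100(✓)  11101(✓)
size-2^1 implicants → -0010(✓)  -0101(✓)  -1000(✓)  -1010(✓)  -1011(✓)  -1100(✓)  -1101(✓)  0-010(✓)  0-101(✓)  01-00(✓)  01-10(✓)  010-0(✓)  0101-(✓)  011-0(✓)  0110-(✓)  1-010(✓)  1-011(✓)  1-100(✓)  1-101(✓)  10-10(✓)  10-11(✓)  1001-(✓)  101-0(✓)  101-1(✓)  1010-(✓)  1011-(✓)  11-00(✓)  110-0(✓)  1101-(✓)  1110-(✓)
size-2^2 implicants → --010  --101  -1-00  -10-0  -101-  -110-  01--0  1-01-  1-10-  10-1-  101--
Unchecked terms (primes): --010, --101, -1-00, -10-0, -101-, -110-, 01--0, 1-01-, 1-10-, 10-1-, 101--
Minterm coverage:
  m5 ⊆ --101 [E]
  m8 ⊆ -1-00,-10-0,01--0
  m10 ⊆ --010,-10-0,-101-,01--0
  m11 ⊆ -101- [E]
  m12 ⊆ -1-00,-110-,01--0
  m19 ⊆ 1-01-,10-1-
  m20 ⊆ 1-10-,101--
  m21 ⊆ --101,1-10-,101--
  m22 ⊆ 10-1-,101--
  m23 ⊆ 10-1-,101--
  m24 ⊆ -1-00,-10-0
  m26 ⊆ --010,-10-0,-101-,1-01-
  m27 ⊆ -101-,1-01-
  m28 ⊆ -1-00,-110-,1-10-
  m29 ⊆ --101,-110-,1-10-
E = {--101, -101-}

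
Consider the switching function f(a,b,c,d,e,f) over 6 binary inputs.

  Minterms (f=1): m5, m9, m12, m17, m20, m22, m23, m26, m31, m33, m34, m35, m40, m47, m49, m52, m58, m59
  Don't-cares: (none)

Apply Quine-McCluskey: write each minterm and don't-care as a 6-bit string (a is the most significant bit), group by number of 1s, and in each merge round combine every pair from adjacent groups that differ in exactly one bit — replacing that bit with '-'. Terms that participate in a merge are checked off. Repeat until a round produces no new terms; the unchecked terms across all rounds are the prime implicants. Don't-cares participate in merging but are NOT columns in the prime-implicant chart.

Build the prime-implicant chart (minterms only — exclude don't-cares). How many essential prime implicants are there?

Round 0: 000101 001001 001100 010001✓ 010100✓ 010110✓ 010111✓ 011010✓ 011111✓ 100001✓ 100010✓ 100011✓ 101000 101111 110001✓ 110100✓ 111010✓ 111011✓
Round 1: -10001 -10100 -11010 01-111 0101-0 01011- 1-0001 1000-1 10001- 11101-
PIs = {-10001, -10100, -11010, 000101, 001001, 001100, 01-111, 0101-0, 01011-, 1-0001, 1000-1, 10001-, 101000, 101111, 11101-}
Coverage chart:
  m5: 000101 ←essential
  m9: 001001 ←essential
  m12: 001100 ←essential
  m17: -10001 ←essential
  m20: -10100,0101-0
  m22: 0101-0,01011-
  m23: 01-111,01011-
  m26: -11010 ←essential
  m31: 01-111 ←essential
  m33: 1-0001,1000-1
  m34: 10001- ←essential
  m35: 1000-1,10001-
  m40: 101000 ←essential
  m47: 101111 ←essential
  m49: -10001,1-0001
  m52: -10100 ←essential
  m58: -11010,11101-
  m59: 11101- ←essential
Essential: -10001, -10100, -11010, 000101, 001001, 001100, 01-111, 10001-, 101000, 101111, 11101-

11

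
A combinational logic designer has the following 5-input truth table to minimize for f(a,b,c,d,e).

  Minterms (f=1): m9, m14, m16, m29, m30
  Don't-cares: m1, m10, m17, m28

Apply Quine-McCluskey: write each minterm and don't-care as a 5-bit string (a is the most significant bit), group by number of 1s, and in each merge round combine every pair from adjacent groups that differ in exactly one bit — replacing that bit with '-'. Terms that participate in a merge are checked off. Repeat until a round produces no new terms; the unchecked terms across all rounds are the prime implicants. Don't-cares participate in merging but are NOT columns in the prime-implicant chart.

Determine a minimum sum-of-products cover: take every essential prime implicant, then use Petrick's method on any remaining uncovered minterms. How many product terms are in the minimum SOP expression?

Round 0: 00001✓ 01001✓ 01010✓ 01110✓ 10000✓ 10001✓ 11100✓ 11101✓ 11110✓
Round 1: -0001 -1110 0-001 01-10 1000- 111-0 1110-
PIs = {-0001, -1110, 0-001, 01-10, 1000-, 111-0, 1110-}
Coverage chart:
  m9: 0-001 ←essential
  m14: -1110,01-10
  m16: 1000- ←essential
  m29: 1110- ←essential
  m30: -1110,111-0
Essential: 0-001, 1000-, 1110-
Petrick residual → -1110
Min cover (4 terms): bcde' + a'c'd'e + ab'c'd' + abcd'

4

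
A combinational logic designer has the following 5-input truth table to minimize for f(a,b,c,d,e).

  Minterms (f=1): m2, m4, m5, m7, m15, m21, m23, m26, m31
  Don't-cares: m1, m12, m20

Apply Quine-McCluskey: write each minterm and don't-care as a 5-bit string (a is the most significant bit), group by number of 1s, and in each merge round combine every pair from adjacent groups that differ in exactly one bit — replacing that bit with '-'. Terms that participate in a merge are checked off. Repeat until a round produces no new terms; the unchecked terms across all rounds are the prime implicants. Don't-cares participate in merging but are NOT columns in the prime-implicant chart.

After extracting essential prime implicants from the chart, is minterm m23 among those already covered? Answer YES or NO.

YES

[col 0] 00001*, 00010, 00100*, 00101*, 00111*, 01100*, 01111*, 10100*, 10101*, 10111*, 11010, 11111*
[col 1] -0100*, -0101*, -0111*, -1111*, 0-100, 0-111*, 00-01, 001-1*, 0010-*, 1-111*, 101-1*, 1010-*
[col 2] --111, -01-1, -010-
Prime implicants: --111, -01-1, -010-, 0-100, 00-01, 00010, 11010
PI chart (minterm → PIs covering it):
  2 | 00010  (sole → essential)
  4 | -010-,0-100
  5 | -01-1,-010-,00-01
  7 | --111,-01-1
  15 | --111  (sole → essential)
  21 | -01-1,-010-
  23 | --111,-01-1
  26 | 11010  (sole → essential)
  31 | --111  (sole → essential)
Essential prime implicants: --111, 00010, 11010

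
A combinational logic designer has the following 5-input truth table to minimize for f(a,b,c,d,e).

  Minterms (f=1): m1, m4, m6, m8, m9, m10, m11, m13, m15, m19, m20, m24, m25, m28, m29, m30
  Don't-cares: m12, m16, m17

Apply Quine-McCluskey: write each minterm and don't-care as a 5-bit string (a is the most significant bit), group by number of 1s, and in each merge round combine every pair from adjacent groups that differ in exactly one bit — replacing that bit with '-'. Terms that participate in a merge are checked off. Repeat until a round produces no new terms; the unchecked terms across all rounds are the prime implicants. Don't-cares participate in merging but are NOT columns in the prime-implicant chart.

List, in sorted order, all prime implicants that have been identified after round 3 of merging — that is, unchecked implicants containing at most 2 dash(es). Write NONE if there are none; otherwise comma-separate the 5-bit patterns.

size-2^0 implicants → 00001(✓)  00100(✓)  00110(✓)  01000(✓)  01001(✓)  01010(✓)  01011(✓)  01100(✓)  01101(✓)  01111(✓)  10000(✓)  10001(✓)  10011(✓)  10100(✓)  11000(✓)  11001(✓)  11100(✓)  11101(✓)  11110(✓)
size-2^1 implicants → -0001(✓)  -0100(✓)  -1000(✓)  -1001(✓)  -1100(✓)  -1101(✓)  0-001(✓)  0-100(✓)  001-0  01-00(✓)  01-01(✓)  01-11(✓)  010-0(✓)  010-1(✓)  0100-(✓)  0101-(✓)  011-1(✓)  0110-(✓)  1-000(✓)  1-001(✓)  1-100(✓)  10-00(✓)  100-1  1000-(✓)  11-00(✓)  11-01(✓)  1100-(✓)  111-0  1110-(✓)
size-2^2 implicants → --001  --100  -1-00(✓)  -1-01(✓)  -100-(✓)  -110-(✓)  01--1  01-0-(✓)  010--  1--00  1-00-  11-0-(✓)
size-2^3 implicants → -1-0-
Unchecked terms (primes): --001, --100, -1-0-, 001-0, 01--1, 010--, 1--00, 1-00-, 100-1, 111-0

--001, --100, 001-0, 01--1, 010--, 1--00, 1-00-, 100-1, 111-0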